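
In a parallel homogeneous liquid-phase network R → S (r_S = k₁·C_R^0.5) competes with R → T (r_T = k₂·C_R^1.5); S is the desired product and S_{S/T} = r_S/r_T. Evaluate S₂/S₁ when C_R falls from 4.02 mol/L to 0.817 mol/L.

S_{S/T} = (k₁/k₂)·C_R⁻¹, so S₂/S₁ = (C_{R,2}/C_{R,1})⁻¹.
= 4.02/0.817 = 4.92.

4.92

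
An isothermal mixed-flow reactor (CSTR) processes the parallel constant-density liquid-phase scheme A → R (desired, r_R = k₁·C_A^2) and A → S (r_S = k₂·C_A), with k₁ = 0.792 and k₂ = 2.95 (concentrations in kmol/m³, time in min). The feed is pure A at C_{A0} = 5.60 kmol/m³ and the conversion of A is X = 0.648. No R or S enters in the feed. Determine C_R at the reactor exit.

Exit C_A = C_{A0}(1−X) = 5.60×0.352 = 1.971 kmol/m³.
In a CSTR the entire volume is at exit conditions, so r_R = 0.792×1.971^2 = 3.077 and r_S = 2.95×1.971 = 5.815.
Fraction of consumed A going to R: r_R/(r_R+r_S) = 0.3461.
C_R = 0.3461·C_{A0}·X = 0.3461×5.60×0.648 = 1.26 kmol/m³.

1.26 kmol/m³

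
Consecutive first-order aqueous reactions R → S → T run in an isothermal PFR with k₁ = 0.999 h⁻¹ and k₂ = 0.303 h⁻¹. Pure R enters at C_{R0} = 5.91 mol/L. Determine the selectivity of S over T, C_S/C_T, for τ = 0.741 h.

7.58

The intermediate concentration in a first-order A→B→C sequence is C_S = k₁C_{R0}(e^(−k₁τ) − e^(−k₂τ))/(k₂−k₁).
e^(−k₁τ) = e^(−0.999×0.741) = e^(−0.7403) = 0.4770; e^(−k₂τ) = e^(−0.2245) = 0.7989.
C_S = 0.999×5.91/(0.303−0.999) × (0.4770−0.7989) = (-8.483)×(-0.3219) = 2.731 mol/L.
C_R = C_{R0}e^(−k₁τ) = 2.819 mol/L, so C_T = C_{R0}−C_R−C_S = 0.3603 mol/L; C_S/C_T = 7.58.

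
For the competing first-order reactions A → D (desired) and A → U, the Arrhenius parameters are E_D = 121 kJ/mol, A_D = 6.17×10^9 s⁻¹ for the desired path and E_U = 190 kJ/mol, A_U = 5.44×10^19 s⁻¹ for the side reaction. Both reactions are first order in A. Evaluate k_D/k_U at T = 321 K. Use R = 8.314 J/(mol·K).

Since both paths have the same order in A, the concentration cancels and S_{D/U} = k_D/k_U = (A_D/A_U)·exp[(E_U−E_D)/(RT)].
(E_U−E_D)/(RT) = (190−121)×10³/(8.314×321) = 69000/2669 = 25.85.
k_D/k_U = (6.17×10^9/5.44×10^19)·exp(25.85) = 1.134×10^-10 × 1.692×10^11 = 19.2.
Since E_D < E_U, lowering the temperature improves selectivity toward D.

19.2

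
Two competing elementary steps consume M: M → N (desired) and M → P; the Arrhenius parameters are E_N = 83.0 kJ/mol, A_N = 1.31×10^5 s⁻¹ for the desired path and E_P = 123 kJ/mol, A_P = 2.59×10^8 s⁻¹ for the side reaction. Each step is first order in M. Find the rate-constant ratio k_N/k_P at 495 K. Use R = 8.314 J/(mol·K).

8.42

With equal orders, S_{N/P} = k_N/k_P = (A_N/A_P)·exp[(E_P−E_N)/(RT)].
(E_P−E_N)/(RT) = (123−83.0)×10³/(8.314×495) = 40000/4115 = 9.720.
k_N/k_P = (1.31×10^5/2.59×10^8)·exp(9.720) = 5.058×10^-4 × 16639 = 8.42.
Since E_N < E_P, lowering the temperature improves selectivity toward N.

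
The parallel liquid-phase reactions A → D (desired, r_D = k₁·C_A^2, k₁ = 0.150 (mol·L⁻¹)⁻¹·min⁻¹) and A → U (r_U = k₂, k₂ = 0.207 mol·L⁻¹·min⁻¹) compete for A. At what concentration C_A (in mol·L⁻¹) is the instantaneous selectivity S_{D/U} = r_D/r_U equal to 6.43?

S_{D/U} = (k₁/k₂)·C_A^2 ⇒ C_A = (S·k₂/k₁)^(0.5).
= (6.43×0.207/0.150)^(0.5) = (8.873)^(0.5) = 2.98 mol·L⁻¹.

2.98 mol·L⁻¹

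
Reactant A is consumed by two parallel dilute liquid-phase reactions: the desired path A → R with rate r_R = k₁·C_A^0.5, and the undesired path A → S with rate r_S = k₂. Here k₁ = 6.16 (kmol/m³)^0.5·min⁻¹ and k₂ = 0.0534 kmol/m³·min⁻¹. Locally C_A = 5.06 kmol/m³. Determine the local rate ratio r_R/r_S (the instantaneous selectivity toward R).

259

S_{R/S} = r_R/r_S = (k₁·C_A^0.5)/(k₂) = (k₁/k₂)·C_A^0.5.
= (6.16×5.060^0.5) / (0.0534) = 13.86/0.05340 = 259.
Since the desired path is higher order in A, keeping C_A high (PFR or concentrated feed) favours R.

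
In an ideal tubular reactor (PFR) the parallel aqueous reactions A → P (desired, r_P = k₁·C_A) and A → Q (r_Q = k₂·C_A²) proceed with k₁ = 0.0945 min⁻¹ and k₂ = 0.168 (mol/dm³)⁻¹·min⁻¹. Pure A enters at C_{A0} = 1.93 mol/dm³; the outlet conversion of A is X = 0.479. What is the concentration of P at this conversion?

0.261 mol/dm³

C_A = C_{A0}(1−X) = 1.006 mol/dm³.
Along a PFR/batch, dC_P/dC_A = −r_P/(r_P+r_Q) = −k₁/(k₁+k₂·C_A).
Integrating from C_{A0} to C_A: C_P = (0.0945/0.168)·ln[(0.0945+0.168·1.93)/(0.0945+0.168·1.01)] = 0.5625·ln(0.4187/0.2634) = 0.2607 mol/dm³.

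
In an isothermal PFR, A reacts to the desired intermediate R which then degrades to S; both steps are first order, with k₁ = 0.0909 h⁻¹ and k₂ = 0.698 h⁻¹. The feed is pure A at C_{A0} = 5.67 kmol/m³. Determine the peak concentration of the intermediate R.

For a first-order series the maximum intermediate yield is C_{R,max}/C_{A0} = (k₁/k₂)^[k₂/(k₂−k₁)].
= (0.0909/0.698)^(0.698/(0.698−0.0909)) = (0.1302)^(1.150) = 0.09597.
C_{R,max} = 0.09597×5.67 = 0.544 kmol/m³.

0.544 kmol/m³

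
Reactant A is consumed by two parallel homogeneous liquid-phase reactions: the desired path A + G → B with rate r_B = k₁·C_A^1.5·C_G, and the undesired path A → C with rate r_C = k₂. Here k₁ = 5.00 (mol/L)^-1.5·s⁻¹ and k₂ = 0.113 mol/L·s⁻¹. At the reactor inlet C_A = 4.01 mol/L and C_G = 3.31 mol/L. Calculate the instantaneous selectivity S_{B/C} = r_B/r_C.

S_{B/C} = r_B/r_C = (k₁·C_A^1.5·C_G)/(k₂) = (k₁/k₂)·C_A^1.5·C_G.
= (5.00×4.010^1.5×3.310) / (0.113) = 132.9/0.1130 = 1176.
Since the desired path is higher order in A, keeping C_A high (PFR or concentrated feed) favours B.

1176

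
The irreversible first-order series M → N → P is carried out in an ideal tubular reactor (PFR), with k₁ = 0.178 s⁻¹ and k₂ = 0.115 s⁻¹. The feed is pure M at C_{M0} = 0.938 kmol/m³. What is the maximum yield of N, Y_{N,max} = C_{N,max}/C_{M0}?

0.450

Evaluating C_N at τ_opt = ln(k₂/k₁)/(k₂−k₁) gives C_{N,max}/C_{M0} = (k₁/k₂)^[k₂/(k₂−k₁)].
= (0.178/0.115)^(0.115/(0.115−0.178)) = (1.548)^(-1.825) = 0.4505.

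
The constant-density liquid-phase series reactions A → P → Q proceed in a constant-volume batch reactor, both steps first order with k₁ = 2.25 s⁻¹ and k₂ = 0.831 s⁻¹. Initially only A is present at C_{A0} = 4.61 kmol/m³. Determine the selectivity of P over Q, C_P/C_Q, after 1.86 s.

0.468

The intermediate concentration in a first-order A→B→C sequence is C_P = k₁C_{A0}(e^(−k₁t) − e^(−k₂t))/(k₂−k₁).
e^(−k₁t) = e^(−2.25×1.86) = e^(−4.185) = 0.01522; e^(−k₂t) = e^(−1.546) = 0.2132.
C_P = 2.25×4.61/(0.831−2.25) × (0.01522−0.2132) = (-7.310)×(-0.1979) = 1.447 kmol/m³.
C_A = C_{A0}e^(−k₁t) = 0.07017 kmol/m³, so C_Q = C_{A0}−C_A−C_P = 3.093 kmol/m³; C_P/C_Q = 0.468.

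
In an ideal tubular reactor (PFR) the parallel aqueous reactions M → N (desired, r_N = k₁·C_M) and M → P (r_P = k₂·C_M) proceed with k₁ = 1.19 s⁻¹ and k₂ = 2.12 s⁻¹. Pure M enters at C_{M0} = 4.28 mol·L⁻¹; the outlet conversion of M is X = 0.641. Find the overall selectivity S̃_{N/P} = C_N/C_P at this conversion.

0.561

C_M = C_{M0}(1−X) = 1.537 mol·L⁻¹.
Both paths are first order in M, so the instantaneous fraction to N is constant: dC_N/d(−C_M) = k₁/(k₁+k₂) = 0.3595.
C_N = 0.3595·(C_{M0}−C_M) = 0.3595×2.743 = 0.986 mol·L⁻¹.
C_P = (C_{M0}−C_M)−C_N = 1.757 mol·L⁻¹; S̃_{N/P} = 0.9863/1.757 = 0.561.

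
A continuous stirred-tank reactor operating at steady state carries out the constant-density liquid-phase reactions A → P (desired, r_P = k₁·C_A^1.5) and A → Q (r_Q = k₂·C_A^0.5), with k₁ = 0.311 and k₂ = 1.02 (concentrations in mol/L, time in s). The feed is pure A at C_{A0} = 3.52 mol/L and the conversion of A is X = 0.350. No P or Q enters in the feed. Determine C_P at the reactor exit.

Exit C_A = C_{A0}(1−X) = 3.52×0.650 = 2.288 mol/L.
A CSTR operates uniformly at the exit composition, giving r_P = 1.076 and r_Q = 1.543 (each k·C_A^n at C_A = 2.288).
Fraction of consumed A going to P: r_P/(r_P+r_Q) = 0.4109.
C_P = 0.4109·C_{A0}·X = 0.4109×3.52×0.350 = 0.506 mol/L.

0.506 mol/L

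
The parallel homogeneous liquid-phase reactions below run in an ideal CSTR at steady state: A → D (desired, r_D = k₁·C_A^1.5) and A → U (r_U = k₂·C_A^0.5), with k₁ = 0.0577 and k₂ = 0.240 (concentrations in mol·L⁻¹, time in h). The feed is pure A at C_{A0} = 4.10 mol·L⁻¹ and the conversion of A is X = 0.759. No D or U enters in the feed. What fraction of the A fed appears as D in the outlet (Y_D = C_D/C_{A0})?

Exit C_A = C_{A0}(1−X) = 4.10×0.241 = 0.9881 mol·L⁻¹.
In a CSTR the entire volume is at exit conditions, so r_D = 0.0577×0.9881^1.5 = 0.05667 and r_U = 0.240×0.9881^0.5 = 0.2386.
Fraction of consumed A going to D: r_D/(r_D+r_U) = 0.1920.
C_D = 0.1920·C_{A0}·X = 0.1920×4.10×0.759 = 0.597 mol·L⁻¹; Y_D = C_D/C_{A0} = 0.146.

0.146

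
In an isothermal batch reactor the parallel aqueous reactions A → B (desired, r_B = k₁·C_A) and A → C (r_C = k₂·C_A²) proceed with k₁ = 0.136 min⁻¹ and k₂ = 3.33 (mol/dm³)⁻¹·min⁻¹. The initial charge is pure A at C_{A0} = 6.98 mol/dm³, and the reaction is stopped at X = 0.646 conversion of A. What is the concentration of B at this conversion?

C_A = C_{A0}(1−X) = 2.471 mol/dm³.
Along a PFR/batch, dC_B/dC_A = −r_B/(r_B+r_C) = −k₁/(k₁+k₂·C_A).
Integrating from C_{A0} to C_A: C_B = (0.136/3.33)·ln[(0.136+3.33·6.98)/(0.136+3.33·2.47)] = 0.04084·ln(23.38/8.364) = 0.04198 mol/dm³.

0.0420 mol/dm³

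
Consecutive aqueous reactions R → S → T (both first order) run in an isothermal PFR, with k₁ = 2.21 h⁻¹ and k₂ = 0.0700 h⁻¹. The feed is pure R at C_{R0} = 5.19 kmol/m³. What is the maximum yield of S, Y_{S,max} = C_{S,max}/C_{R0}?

At the optimum, C_{S,max}/C_{R0} = (k₁/k₂)^[k₂/(k₂−k₁)].
= (2.21/0.0700)^(0.0700/(0.0700−2.21)) = (31.57)^(-0.03271) = 0.8932.

0.893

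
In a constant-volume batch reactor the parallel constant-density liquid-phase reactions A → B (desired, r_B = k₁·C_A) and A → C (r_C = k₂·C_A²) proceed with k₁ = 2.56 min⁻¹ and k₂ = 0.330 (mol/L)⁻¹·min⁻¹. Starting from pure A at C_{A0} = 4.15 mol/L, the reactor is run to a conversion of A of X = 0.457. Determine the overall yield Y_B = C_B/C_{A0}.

C_A = C_{A0}(1−X) = 2.253 mol/L.
Along a PFR/batch, dC_B/dC_A = −r_B/(r_B+r_C) = −k₁/(k₁+k₂·C_A).
Integrating from C_{A0} to C_A: C_B = (2.56/0.330)·ln[(2.56+0.330·4.15)/(2.56+0.330·2.25)] = 7.758·ln(3.929/3.304) = 1.346 mol/L.
Y_B = C_B/C_{A0} = 1.346/4.15 = 0.324.

0.324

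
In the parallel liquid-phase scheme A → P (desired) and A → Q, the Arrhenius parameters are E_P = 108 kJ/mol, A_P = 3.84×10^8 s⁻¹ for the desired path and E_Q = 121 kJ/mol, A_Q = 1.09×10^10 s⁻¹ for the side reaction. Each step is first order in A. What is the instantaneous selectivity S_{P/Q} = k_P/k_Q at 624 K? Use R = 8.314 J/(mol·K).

0.432

Since both paths have the same order in A, the concentration cancels and S_{P/Q} = k_P/k_Q = (A_P/A_Q)·exp[(E_Q−E_P)/(RT)].
(E_Q−E_P)/(RT) = (121−108)×10³/(8.314×624) = 13000/5188 = 2.506.
k_P/k_Q = (3.84×10^8/1.09×10^10)·exp(2.506) = 0.03523 × 12.25 = 0.432.
Since E_P < E_Q, lowering the temperature improves selectivity toward P.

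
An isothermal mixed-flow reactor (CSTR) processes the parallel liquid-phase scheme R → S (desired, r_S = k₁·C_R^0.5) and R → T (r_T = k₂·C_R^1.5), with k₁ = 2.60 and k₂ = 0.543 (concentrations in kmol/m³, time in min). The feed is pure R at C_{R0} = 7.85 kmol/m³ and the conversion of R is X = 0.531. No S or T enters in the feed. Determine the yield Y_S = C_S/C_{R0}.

Exit C_R = C_{R0}(1−X) = 7.85×0.469 = 3.682 kmol/m³.
Rates in a CSTR are evaluated at the outlet concentration: r_S = 2.60×3.682^0.5 = 4.989, r_T = 0.543×3.682^1.5 = 3.836.
Fraction of consumed R going to S: r_S/(r_S+r_T) = 0.5653.
C_S = 0.5653·C_{R0}·X = 0.5653×7.85×0.531 = 2.36 kmol/m³; Y_S = C_S/C_{R0} = 0.300.

0.300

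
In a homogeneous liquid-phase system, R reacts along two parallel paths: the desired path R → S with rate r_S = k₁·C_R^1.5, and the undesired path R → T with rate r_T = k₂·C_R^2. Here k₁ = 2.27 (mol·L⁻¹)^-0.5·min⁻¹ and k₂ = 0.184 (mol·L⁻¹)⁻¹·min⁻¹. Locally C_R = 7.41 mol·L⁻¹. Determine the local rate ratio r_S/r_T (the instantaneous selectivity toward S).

S_{S/T} = r_S/r_T = (k₁·C_R^1.5)/(k₂·C_R^2) = (k₁/k₂)·C_R^-0.5.
= (2.27×7.410^1.5) / (0.184×7.410^2) = 45.79/10.10 = 4.53.
The undesired path is higher order in R, so low C_R (CSTR or dilute feed) favours S.

4.53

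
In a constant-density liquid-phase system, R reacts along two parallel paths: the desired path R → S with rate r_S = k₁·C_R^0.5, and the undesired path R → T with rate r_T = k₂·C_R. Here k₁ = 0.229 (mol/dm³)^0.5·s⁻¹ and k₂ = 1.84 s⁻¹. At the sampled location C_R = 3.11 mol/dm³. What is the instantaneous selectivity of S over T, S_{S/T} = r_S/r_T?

S_{S/T} = r_S/r_T = (k₁·C_R^0.5)/(k₂·C_R) = (k₁/k₂)·C_R^-0.5.
= (0.229×3.110^0.5) / (1.84×3.110) = 0.4038/5.722 = 0.0706.
The undesired path is higher order in R, so low C_R (CSTR or dilute feed) favours S.

0.0706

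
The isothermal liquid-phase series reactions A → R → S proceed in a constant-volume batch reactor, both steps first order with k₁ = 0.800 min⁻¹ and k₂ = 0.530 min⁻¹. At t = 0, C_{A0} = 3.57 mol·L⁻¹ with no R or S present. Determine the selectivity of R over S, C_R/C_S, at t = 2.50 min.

0.809

For first-order series with pure A initially, C_R(t) = k₁C_{A0}/(k₂−k₁)·(e^(−k₁t) − e^(−k₂t)).
e^(−k₁t) = e^(−0.800×2.50) = e^(−2.000) = 0.1353; e^(−k₂t) = e^(−1.325) = 0.2658.
C_R = 0.800×3.57/(0.530−0.800) × (0.1353−0.2658) = (-10.58)×(-0.1305) = 1.380 mol·L⁻¹.
C_A = C_{A0}e^(−k₁t) = 0.4831 mol·L⁻¹, so C_S = C_{A0}−C_A−C_R = 1.707 mol·L⁻¹; C_R/C_S = 0.809.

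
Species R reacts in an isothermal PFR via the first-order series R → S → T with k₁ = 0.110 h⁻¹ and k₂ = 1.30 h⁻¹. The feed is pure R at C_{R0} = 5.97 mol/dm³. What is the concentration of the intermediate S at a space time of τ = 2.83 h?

0.390 mol/dm³

Solving the coupled first-order balances gives C_S(τ) = [k₁/(k₂−k₁)]·C_{R0}·(e^(−k₁τ) − e^(−k₂τ)).
e^(−k₁τ) = e^(−0.110×2.83) = e^(−0.3113) = 0.7325; e^(−k₂τ) = e^(−3.679) = 0.02525.
C_S = 0.110×5.97/(1.30−0.110) × (0.7325−0.02525) = 0.5518×0.7072 = 0.3903 mol/dm³.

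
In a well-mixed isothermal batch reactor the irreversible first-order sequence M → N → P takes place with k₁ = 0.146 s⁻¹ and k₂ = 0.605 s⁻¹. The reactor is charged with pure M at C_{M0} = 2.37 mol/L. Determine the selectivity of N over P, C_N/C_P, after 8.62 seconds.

For first-order series with pure M initially, C_N(t) = k₁C_{M0}/(k₂−k₁)·(e^(−k₁t) − e^(−k₂t)).
e^(−k₁t) = e^(−0.146×8.62) = e^(−1.259) = 0.2841; e^(−k₂t) = e^(−5.215) = 0.005434.
C_N = 0.146×2.37/(0.605−0.146) × (0.2841−0.005434) = 0.7539×0.2786 = 0.2101 mol/L.
C_M = C_{M0}e^(−k₁t) = 0.6733 mol/L, so C_P = C_{M0}−C_M−C_N = 1.487 mol/L; C_N/C_P = 0.141.

0.141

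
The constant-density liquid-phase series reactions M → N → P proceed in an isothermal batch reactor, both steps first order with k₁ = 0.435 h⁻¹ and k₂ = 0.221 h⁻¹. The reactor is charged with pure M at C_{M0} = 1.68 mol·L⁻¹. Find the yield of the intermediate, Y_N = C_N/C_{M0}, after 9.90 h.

0.201

The intermediate concentration in a first-order A→B→C sequence is C_N = k₁C_{M0}(e^(−k₁t) − e^(−k₂t))/(k₂−k₁).
e^(−k₁t) = e^(−0.435×9.90) = e^(−4.306) = 0.01348; e^(−k₂t) = e^(−2.188) = 0.1122.
C_N = 0.435×1.68/(0.221−0.435) × (0.01348−0.1122) = (-3.415)×(-0.09867) = 0.3370 mol·L⁻¹.
Y_N = C_N/C_{M0} = 0.3370/1.68 = 0.201.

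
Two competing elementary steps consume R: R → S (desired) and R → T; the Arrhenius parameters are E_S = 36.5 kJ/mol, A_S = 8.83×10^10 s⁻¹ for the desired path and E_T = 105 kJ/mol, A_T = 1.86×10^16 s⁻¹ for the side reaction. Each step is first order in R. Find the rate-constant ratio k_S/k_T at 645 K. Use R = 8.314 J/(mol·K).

Since both paths have the same order in R, the concentration cancels and S_{S/T} = k_S/k_T = (A_S/A_T)·exp[(E_T−E_S)/(RT)].
(E_T−E_S)/(RT) = (105−36.5)×10³/(8.314×645) = 68500/5363 = 12.77.
k_S/k_T = (8.83×10^10/1.86×10^16)·exp(12.77) = 4.747×10^-6 × 3.529×10^5 = 1.68.
Since E_S < E_T, lowering the temperature improves selectivity toward S.

1.68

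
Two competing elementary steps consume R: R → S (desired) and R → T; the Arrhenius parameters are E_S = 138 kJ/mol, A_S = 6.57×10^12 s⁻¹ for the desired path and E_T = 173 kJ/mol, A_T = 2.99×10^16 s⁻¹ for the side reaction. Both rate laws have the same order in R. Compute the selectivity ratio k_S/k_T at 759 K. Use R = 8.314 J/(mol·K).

k_S/k_T = (A_S/A_T)·exp[−(E_S−E_T)/(RT)] = (A_S/A_T)·exp[(E_T−E_S)/(RT)].
(E_T−E_S)/(RT) = (173−138)×10³/(8.314×759) = 35000/6310 = 5.546.
k_S/k_T = (6.57×10^12/2.99×10^16)·exp(5.546) = 2.197×10^-4 × 256.3 = 0.0563.

0.0563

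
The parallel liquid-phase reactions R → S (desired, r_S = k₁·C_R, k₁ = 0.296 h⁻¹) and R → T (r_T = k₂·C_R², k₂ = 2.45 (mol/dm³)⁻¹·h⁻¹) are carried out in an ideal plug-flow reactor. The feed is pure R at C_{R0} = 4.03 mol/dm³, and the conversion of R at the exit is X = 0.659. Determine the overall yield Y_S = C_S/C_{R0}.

0.0306

C_R = C_{R0}(1−X) = 1.374 mol/dm³.
Along a PFR/batch, dC_S/dC_R = −r_S/(r_S+r_T) = −k₁/(k₁+k₂·C_R).
Integrating from C_{R0} to C_R: C_S = (0.296/2.45)·ln[(0.296+2.45·4.03)/(0.296+2.45·1.37)] = 0.1208·ln(10.17/3.663) = 0.1234 mol/dm³.
Y_S = C_S/C_{R0} = 0.1234/4.03 = 0.0306.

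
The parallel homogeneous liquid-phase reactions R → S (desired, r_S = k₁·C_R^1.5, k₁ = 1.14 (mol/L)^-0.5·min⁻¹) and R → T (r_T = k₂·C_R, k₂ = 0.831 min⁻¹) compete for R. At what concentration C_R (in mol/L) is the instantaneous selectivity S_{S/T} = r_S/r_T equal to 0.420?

0.0937 mol/L

S_{S/T} = (k₁/k₂)·C_R^0.5 ⇒ C_R = (S·k₂/k₁)^(2).
= (0.420×0.831/1.14)^(2) = (0.3062)^(2) = 0.0937 mol/L.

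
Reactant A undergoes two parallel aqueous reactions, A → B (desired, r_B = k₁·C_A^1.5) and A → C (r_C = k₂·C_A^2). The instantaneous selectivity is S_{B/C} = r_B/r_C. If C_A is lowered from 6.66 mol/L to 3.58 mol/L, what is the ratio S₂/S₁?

1.36

S_{B/C} = (k₁/k₂)·C_A^-0.5, so S₂/S₁ = (C_{A,2}/C_{A,1})^-0.5.
= (3.58/6.66)^(-0.5) = (0.5375)^(-0.5) = 1.36.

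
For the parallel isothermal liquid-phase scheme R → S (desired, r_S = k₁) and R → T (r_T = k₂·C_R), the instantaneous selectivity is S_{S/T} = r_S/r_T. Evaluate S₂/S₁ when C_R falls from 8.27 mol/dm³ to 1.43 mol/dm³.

S_{S/T} = (k₁/k₂)·C_R⁻¹, so S₂/S₁ = (C_{R,2}/C_{R,1})⁻¹.
= 8.27/1.43 = 5.78.

5.78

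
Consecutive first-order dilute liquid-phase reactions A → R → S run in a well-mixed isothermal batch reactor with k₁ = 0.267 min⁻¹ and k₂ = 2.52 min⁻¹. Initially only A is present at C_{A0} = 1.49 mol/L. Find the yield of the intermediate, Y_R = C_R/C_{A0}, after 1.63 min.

Solving the coupled first-order balances gives C_R(t) = [k₁/(k₂−k₁)]·C_{A0}·(e^(−k₁t) − e^(−k₂t)).
e^(−k₁t) = e^(−0.267×1.63) = e^(−0.4352) = 0.6471; e^(−k₂t) = e^(−4.108) = 0.01645.
C_R = 0.267×1.49/(2.52−0.267) × (0.6471−0.01645) = 0.1766×0.6307 = 0.1114 mol/L.
Y_R = C_R/C_{A0} = 0.1114/1.49 = 0.0747.

0.0747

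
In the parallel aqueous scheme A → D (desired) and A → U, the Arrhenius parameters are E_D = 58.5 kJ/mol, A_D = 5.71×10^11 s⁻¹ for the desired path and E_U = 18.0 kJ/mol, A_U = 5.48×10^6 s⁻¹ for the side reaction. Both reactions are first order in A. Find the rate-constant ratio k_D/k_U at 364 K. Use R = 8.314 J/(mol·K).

0.161

With equal orders, S_{D/U} = k_D/k_U = (A_D/A_U)·exp[(E_U−E_D)/(RT)].
(E_U−E_D)/(RT) = (18.0−58.5)×10³/(8.314×364) = -40500/3026 = -13.38.
k_D/k_U = (5.71×10^11/5.48×10^6)·exp(-13.38) = 1.042×10^5 × 1.542×10^-6 = 0.161.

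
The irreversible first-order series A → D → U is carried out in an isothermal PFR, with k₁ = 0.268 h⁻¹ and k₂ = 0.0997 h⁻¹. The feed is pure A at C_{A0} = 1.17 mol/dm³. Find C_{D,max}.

At the optimum, C_{D,max}/C_{A0} = (k₁/k₂)^[k₂/(k₂−k₁)].
= (0.268/0.0997)^(0.0997/(0.0997−0.268)) = (2.688)^(-0.5924) = 0.5567.
C_{D,max} = 0.5567×1.17 = 0.651 mol/dm³.

0.651 mol/dm³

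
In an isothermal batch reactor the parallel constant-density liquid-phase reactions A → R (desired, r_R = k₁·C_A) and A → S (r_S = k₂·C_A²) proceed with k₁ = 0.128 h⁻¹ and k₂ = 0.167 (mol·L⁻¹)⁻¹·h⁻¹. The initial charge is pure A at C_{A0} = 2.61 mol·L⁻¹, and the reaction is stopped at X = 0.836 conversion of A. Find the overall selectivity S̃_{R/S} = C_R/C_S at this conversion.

C_A = C_{A0}(1−X) = 0.4280 mol·L⁻¹.
Along a PFR/batch, dC_R/dC_A = −r_R/(r_R+r_S) = −k₁/(k₁+k₂·C_A).
Integrating from C_{A0} to C_A: C_R = (0.128/0.167)·ln[(0.128+0.167·2.61)/(0.128+0.167·0.428)] = 0.7665·ln(0.5639/0.1995) = 0.7964 mol·L⁻¹.
C_S = (C_{A0}−C_A)−C_R = 1.386 mol·L⁻¹; S̃_{R/S} = 0.7964/1.386 = 0.575.

0.575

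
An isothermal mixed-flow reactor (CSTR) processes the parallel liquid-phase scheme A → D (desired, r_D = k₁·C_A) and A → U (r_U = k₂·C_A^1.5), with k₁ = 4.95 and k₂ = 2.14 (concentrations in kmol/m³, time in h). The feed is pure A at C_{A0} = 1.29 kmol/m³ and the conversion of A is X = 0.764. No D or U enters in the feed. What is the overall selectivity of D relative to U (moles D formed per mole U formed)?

4.19

Exit C_A = C_{A0}(1−X) = 1.29×0.236 = 0.3044 kmol/m³.
A CSTR operates uniformly at the exit composition, giving r_D = 1.507 and r_U = 0.3595 (each k·C_A^n at C_A = 0.3044).
Overall selectivity = C_D/C_U = r_Dτ/(r_Uτ) = r_D/r_U = 4.19.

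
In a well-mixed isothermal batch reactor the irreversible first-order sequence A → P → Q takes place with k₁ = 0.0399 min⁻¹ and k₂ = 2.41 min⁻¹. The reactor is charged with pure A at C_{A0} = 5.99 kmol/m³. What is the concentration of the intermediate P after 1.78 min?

0.0925 kmol/m³

Solving the coupled first-order balances gives C_P(t) = [k₁/(k₂−k₁)]·C_{A0}·(e^(−k₁t) − e^(−k₂t)).
e^(−k₁t) = e^(−0.0399×1.78) = e^(−0.07102) = 0.9314; e^(−k₂t) = e^(−4.290) = 0.01371.
C_P = 0.0399×5.99/(2.41−0.0399) × (0.9314−0.01371) = 0.1008×0.9177 = 0.09254 kmol/m³.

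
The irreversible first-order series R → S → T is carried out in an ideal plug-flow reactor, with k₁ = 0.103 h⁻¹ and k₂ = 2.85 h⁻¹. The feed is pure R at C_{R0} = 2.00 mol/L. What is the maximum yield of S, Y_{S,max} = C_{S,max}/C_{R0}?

Evaluating C_S at τ_opt = ln(k₂/k₁)/(k₂−k₁) gives C_{S,max}/C_{R0} = (k₁/k₂)^[k₂/(k₂−k₁)].
= (0.103/2.85)^(2.85/(2.85−0.103)) = (0.03614)^(1.037) = 0.03191.

0.0319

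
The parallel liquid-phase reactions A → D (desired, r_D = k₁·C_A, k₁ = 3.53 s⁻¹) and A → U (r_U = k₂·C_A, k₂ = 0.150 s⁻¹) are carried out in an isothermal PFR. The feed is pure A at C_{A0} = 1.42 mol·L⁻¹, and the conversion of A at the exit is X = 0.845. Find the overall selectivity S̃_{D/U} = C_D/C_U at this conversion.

C_A = C_{A0}(1−X) = 0.2201 mol·L⁻¹.
Both paths are first order in A, so the instantaneous fraction to D is constant: dC_D/d(−C_A) = k₁/(k₁+k₂) = 0.9592.
C_D = 0.9592·(C_{A0}−C_A) = 0.9592×1.200 = 1.15 mol·L⁻¹.
C_U = (C_{A0}−C_A)−C_D = 0.04891 mol·L⁻¹; S̃_{D/U} = 1.151/0.04891 = 23.5.

23.5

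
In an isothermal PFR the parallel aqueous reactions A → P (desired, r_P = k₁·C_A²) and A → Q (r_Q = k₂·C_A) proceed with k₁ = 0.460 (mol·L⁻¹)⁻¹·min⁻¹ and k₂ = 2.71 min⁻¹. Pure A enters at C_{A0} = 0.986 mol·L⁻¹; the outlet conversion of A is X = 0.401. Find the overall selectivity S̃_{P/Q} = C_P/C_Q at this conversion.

0.133

C_A = C_{A0}(1−X) = 0.5906 mol·L⁻¹.
Along a PFR/batch, dC_Q/dC_A = −r_Q/(r_P+r_Q) = −k₂/(k₂+k₁·C_A).
Integrating from C_{A0} to C_A: C_Q = (2.71/0.460)·ln[(2.71+0.460·0.986)/(2.71+0.460·0.591)] = 5.891·ln(3.164/2.982) = 0.3488 mol·L⁻¹.
Then C_P = (C_{A0}−C_A) − C_Q = 0.3954 − 0.3488 = 0.04656 mol·L⁻¹.
S̃_{P/Q} = C_P/C_Q = 0.04656/0.3488 = 0.133.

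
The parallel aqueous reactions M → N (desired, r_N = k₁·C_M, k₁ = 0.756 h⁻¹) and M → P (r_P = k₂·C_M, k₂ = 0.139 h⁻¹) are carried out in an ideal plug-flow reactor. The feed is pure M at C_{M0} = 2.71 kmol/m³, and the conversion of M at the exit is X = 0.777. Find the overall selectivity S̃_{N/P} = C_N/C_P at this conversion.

5.44

C_M = C_{M0}(1−X) = 0.6043 kmol/m³.
Both paths are first order in M, so the instantaneous fraction to N is constant: dC_N/d(−C_M) = k₁/(k₁+k₂) = 0.8447.
C_N = 0.8447·(C_{M0}−C_M) = 0.8447×2.106 = 1.78 kmol/m³.
C_P = (C_{M0}−C_M)−C_N = 0.3270 kmol/m³; S̃_{N/P} = 1.779/0.3270 = 5.44.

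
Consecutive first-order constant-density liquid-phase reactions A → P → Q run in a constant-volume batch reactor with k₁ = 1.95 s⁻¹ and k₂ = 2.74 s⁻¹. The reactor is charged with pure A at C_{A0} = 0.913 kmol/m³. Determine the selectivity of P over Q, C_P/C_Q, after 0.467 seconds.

Solving the coupled first-order balances gives C_P(t) = [k₁/(k₂−k₁)]·C_{A0}·(e^(−k₁t) − e^(−k₂t)).
e^(−k₁t) = e^(−1.95×0.467) = e^(−0.9107) = 0.4023; e^(−k₂t) = e^(−1.280) = 0.2782.
C_P = 1.95×0.913/(2.74−1.95) × (0.4023−0.2782) = 2.254×0.1241 = 0.2797 kmol/m³.
C_A = C_{A0}e^(−k₁t) = 0.3673 kmol/m³, so C_Q = C_{A0}−C_A−C_P = 0.2660 kmol/m³; C_P/C_Q = 1.05.

1.05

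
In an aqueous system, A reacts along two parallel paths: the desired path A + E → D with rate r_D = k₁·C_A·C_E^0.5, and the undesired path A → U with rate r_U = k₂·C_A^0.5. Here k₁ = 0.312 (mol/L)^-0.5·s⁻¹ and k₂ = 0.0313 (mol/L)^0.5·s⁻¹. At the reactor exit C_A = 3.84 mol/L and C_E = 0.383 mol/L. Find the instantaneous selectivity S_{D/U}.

12.1

S_{D/U} = r_D/r_U = (k₁·C_A·C_E^0.5)/(k₂·C_A^0.5) = (k₁/k₂)·C_A^0.5·C_E^0.5.
= (0.312×3.840×0.3830^0.5) / (0.0313×3.840^0.5) = 0.7415/0.06134 = 12.1.
Since the desired path is higher order in A, keeping C_A high (PFR or concentrated feed) favours D.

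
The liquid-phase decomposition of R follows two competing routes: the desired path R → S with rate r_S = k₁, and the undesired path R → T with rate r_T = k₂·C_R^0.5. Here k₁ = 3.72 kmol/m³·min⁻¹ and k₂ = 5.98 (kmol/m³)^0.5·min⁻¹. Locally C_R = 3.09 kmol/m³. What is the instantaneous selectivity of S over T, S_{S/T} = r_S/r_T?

S_{S/T} = r_S/r_T = (k₁)/(k₂·C_R^0.5) = (k₁/k₂)·C_R^-0.5.
= (3.72) / (5.98×3.090^0.5) = 3.720/10.51 = 0.354.
The undesired path is higher order in R, so low C_R (CSTR or dilute feed) favours S.

0.354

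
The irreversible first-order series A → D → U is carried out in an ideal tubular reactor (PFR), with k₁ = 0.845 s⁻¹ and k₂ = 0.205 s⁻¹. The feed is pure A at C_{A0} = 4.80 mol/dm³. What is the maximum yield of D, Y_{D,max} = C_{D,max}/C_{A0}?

Evaluating C_D at τ_opt = ln(k₂/k₁)/(k₂−k₁) gives C_{D,max}/C_{A0} = (k₁/k₂)^[k₂/(k₂−k₁)].
= (0.845/0.205)^(0.205/(0.205−0.845)) = (4.122)^(-0.3203) = 0.6353.

0.635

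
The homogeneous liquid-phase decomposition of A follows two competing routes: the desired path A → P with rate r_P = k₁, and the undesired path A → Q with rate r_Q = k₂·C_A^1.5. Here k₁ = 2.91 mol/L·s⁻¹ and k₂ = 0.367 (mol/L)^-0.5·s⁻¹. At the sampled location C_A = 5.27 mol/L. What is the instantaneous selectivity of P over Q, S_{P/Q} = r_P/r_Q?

S_{P/Q} = r_P/r_Q = (k₁)/(k₂·C_A^1.5) = (k₁/k₂)·C_A^-1.5.
= (2.91) / (0.367×5.270^1.5) = 2.910/4.440 = 0.655.

0.655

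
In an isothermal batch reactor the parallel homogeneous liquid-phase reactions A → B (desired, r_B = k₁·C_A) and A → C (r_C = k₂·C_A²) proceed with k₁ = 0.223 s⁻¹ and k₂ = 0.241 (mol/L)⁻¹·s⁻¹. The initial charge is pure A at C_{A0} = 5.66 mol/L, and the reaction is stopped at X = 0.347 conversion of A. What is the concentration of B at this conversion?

C_A = C_{A0}(1−X) = 3.696 mol/L.
Along a PFR/batch, dC_B/dC_A = −r_B/(r_B+r_C) = −k₁/(k₁+k₂·C_A).
Integrating from C_{A0} to C_A: C_B = (0.223/0.241)·ln[(0.223+0.241·5.66)/(0.223+0.241·3.70)] = 0.9253·ln(1.587/1.114) = 0.3277 mol/L.

0.328 mol/L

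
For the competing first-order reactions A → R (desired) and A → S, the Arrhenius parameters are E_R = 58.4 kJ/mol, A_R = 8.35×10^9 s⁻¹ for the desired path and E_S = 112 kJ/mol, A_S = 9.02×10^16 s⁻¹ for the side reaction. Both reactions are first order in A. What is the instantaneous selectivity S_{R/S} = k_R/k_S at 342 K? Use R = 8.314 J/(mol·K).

14.2

Since both paths have the same order in A, the concentration cancels and S_{R/S} = k_R/k_S = (A_R/A_S)·exp[(E_S−E_R)/(RT)].
(E_S−E_R)/(RT) = (112−58.4)×10³/(8.314×342) = 53600/2843 = 18.85.
k_R/k_S = (8.35×10^9/9.02×10^16)·exp(18.85) = 9.257×10^-8 × 1.537×10^8 = 14.2.
Since E_R < E_S, lowering the temperature improves selectivity toward R.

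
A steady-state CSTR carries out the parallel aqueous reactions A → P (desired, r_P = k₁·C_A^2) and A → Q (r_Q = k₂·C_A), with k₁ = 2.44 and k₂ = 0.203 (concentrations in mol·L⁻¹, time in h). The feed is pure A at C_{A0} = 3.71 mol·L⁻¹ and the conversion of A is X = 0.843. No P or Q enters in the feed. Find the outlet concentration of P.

Exit C_A = C_{A0}(1−X) = 3.71×0.157 = 0.5825 mol·L⁻¹.
Rates in a CSTR are evaluated at the outlet concentration: r_P = 2.44×0.5825^2 = 0.8278, r_Q = 0.203×0.5825 = 0.1182.
Fraction of consumed A going to P: r_P/(r_P+r_Q) = 0.8750.
C_P = 0.8750·C_{A0}·X = 0.8750×3.71×0.843 = 2.74 mol·L⁻¹.

2.74 mol·L⁻¹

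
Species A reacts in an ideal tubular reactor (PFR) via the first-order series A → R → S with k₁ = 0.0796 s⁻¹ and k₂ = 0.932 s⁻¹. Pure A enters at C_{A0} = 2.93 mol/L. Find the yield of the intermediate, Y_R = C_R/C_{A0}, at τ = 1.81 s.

The intermediate concentration in a first-order A→B→C sequence is C_R = k₁C_{A0}(e^(−k₁τ) − e^(−k₂τ))/(k₂−k₁).
e^(−k₁τ) = e^(−0.0796×1.81) = e^(−0.1441) = 0.8658; e^(−k₂τ) = e^(−1.687) = 0.1851.
C_R = 0.0796×2.93/(0.932−0.0796) × (0.8658−0.1851) = 0.2736×0.6807 = 0.1863 mol/L.
Y_R = C_R/C_{A0} = 0.1863/2.93 = 0.0636.

0.0636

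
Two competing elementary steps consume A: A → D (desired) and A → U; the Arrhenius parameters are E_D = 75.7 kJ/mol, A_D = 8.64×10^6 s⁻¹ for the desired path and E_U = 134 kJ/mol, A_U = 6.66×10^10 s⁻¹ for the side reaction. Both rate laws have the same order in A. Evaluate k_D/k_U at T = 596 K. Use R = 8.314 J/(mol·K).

16.7

With equal orders, S_{D/U} = k_D/k_U = (A_D/A_U)·exp[(E_U−E_D)/(RT)].
(E_U−E_D)/(RT) = (134−75.7)×10³/(8.314×596) = 58300/4955 = 11.77.
k_D/k_U = (8.64×10^6/6.66×10^10)·exp(11.77) = 1.297×10^-4 × 1.287×10^5 = 16.7.
Since E_D < E_U, lowering the temperature improves selectivity toward D.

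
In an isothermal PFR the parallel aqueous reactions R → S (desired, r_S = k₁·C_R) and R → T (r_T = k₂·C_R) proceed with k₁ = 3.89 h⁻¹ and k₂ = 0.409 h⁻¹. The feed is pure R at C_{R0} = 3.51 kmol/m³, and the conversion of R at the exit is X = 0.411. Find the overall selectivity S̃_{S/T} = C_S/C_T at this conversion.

9.51

C_R = C_{R0}(1−X) = 2.067 kmol/m³.
Both paths are first order in R, so the instantaneous fraction to S is constant: dC_S/d(−C_R) = k₁/(k₁+k₂) = 0.9049.
C_S = 0.9049·(C_{R0}−C_R) = 0.9049×1.443 = 1.31 kmol/m³.
C_T = (C_{R0}−C_R)−C_S = 0.1372 kmol/m³; S̃_{S/T} = 1.305/0.1372 = 9.51.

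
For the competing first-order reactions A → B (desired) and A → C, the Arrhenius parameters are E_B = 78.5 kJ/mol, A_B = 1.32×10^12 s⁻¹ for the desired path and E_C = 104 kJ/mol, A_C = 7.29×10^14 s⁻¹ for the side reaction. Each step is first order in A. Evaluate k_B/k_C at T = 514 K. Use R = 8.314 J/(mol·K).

0.707

Since both paths have the same order in A, the concentration cancels and S_{B/C} = k_B/k_C = (A_B/A_C)·exp[(E_C−E_B)/(RT)].
(E_C−E_B)/(RT) = (104−78.5)×10³/(8.314×514) = 25500/4273 = 5.967.
k_B/k_C = (1.32×10^12/7.29×10^14)·exp(5.967) = 0.001811 × 390.4 = 0.707.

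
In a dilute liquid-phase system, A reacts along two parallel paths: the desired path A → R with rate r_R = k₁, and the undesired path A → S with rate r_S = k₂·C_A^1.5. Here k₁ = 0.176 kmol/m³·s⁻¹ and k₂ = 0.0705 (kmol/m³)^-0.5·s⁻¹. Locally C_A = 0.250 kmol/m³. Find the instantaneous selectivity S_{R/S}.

S_{R/S} = r_R/r_S = (k₁)/(k₂·C_A^1.5) = (k₁/k₂)·C_A^-1.5.
= (0.176) / (0.0705×0.2500^1.5) = 0.1760/0.008812 = 20.0.
The undesired path is higher order in A, so low C_A (CSTR or dilute feed) favours R.

20.0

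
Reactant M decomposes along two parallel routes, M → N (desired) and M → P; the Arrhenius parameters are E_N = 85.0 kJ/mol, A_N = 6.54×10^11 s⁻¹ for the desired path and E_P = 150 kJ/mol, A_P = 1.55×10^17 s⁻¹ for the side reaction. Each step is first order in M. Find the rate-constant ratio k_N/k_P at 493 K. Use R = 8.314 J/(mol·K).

With equal orders, S_{N/P} = k_N/k_P = (A_N/A_P)·exp[(E_P−E_N)/(RT)].
(E_P−E_N)/(RT) = (150−85.0)×10³/(8.314×493) = 65000/4099 = 15.86.
k_N/k_P = (6.54×10^11/1.55×10^17)·exp(15.86) = 4.219×10^-6 × 7.712×10^6 = 32.5.

32.5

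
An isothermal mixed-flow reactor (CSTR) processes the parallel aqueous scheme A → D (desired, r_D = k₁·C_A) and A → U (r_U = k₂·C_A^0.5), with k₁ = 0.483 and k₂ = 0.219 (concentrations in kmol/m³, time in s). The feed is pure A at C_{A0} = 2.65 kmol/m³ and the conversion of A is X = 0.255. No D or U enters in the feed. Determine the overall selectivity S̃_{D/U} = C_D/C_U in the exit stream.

3.10

Exit C_A = C_{A0}(1−X) = 2.65×0.745 = 1.974 kmol/m³.
A CSTR operates uniformly at the exit composition, giving r_D = 0.9536 and r_U = 0.3077 (each k·C_A^n at C_A = 1.974).
Overall selectivity = C_D/C_U = r_Dτ/(r_Uτ) = r_D/r_U = 3.10.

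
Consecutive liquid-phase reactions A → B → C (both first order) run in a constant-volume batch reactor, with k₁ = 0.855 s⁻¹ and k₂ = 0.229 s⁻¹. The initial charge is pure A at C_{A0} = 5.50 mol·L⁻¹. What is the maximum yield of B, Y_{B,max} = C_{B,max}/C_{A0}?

For a first-order series the maximum intermediate yield is C_{B,max}/C_{A0} = (k₁/k₂)^[k₂/(k₂−k₁)].
= (0.855/0.229)^(0.229/(0.229−0.855)) = (3.734)^(-0.3658) = 0.6176.

0.618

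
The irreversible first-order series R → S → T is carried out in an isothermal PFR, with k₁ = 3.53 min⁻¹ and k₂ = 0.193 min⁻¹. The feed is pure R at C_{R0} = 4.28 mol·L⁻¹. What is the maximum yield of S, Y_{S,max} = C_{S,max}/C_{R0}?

Evaluating C_S at τ_opt = ln(k₂/k₁)/(k₂−k₁) gives C_{S,max}/C_{R0} = (k₁/k₂)^[k₂/(k₂−k₁)].
= (3.53/0.193)^(0.193/(0.193−3.53)) = (18.29)^(-0.05784) = 0.8453.

0.845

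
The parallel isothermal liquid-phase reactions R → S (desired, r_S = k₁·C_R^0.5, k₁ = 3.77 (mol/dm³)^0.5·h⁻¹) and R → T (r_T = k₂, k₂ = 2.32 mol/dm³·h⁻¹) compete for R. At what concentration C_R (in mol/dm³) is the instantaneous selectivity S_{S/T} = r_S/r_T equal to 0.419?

0.0665 mol/dm³

S_{S/T} = (k₁/k₂)·C_R^0.5 ⇒ C_R = (S·k₂/k₁)^(2).
= (0.419×2.32/3.77)^(2) = (0.2578)^(2) = 0.0665 mol/dm³.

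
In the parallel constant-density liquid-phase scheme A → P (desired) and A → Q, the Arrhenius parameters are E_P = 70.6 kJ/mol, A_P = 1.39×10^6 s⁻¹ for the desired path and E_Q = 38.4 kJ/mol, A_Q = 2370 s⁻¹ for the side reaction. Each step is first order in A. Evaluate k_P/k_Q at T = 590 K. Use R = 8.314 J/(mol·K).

0.827

With equal orders, S_{P/Q} = k_P/k_Q = (A_P/A_Q)·exp[(E_Q−E_P)/(RT)].
(E_Q−E_P)/(RT) = (38.4−70.6)×10³/(8.314×590) = -32200/4905 = -6.564.
k_P/k_Q = (1.39×10^6/2370)·exp(-6.564) = 586.5 × 0.001410 = 0.827.
Since E_P > E_Q, raising the temperature improves selectivity toward P.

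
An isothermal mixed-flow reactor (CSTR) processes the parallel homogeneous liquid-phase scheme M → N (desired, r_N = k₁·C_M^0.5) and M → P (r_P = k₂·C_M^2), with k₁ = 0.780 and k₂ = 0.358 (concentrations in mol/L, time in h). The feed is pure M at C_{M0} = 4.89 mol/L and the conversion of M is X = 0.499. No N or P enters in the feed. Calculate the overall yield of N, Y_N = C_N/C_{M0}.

Exit C_M = C_{M0}(1−X) = 4.89×0.501 = 2.450 mol/L.
Rates in a CSTR are evaluated at the outlet concentration: r_N = 0.780×2.450^0.5 = 1.221, r_P = 0.358×2.450^2 = 2.149.
Fraction of consumed M going to N: r_N/(r_N+r_P) = 0.3623.
C_N = 0.3623·C_{M0}·X = 0.3623×4.89×0.499 = 0.884 mol/L; Y_N = C_N/C_{M0} = 0.181.

0.181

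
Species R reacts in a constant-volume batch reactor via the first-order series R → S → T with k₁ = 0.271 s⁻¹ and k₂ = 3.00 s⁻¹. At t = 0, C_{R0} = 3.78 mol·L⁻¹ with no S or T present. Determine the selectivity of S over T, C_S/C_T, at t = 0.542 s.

0.940

The intermediate concentration in a first-order A→B→C sequence is C_S = k₁C_{R0}(e^(−k₁t) − e^(−k₂t))/(k₂−k₁).
e^(−k₁t) = e^(−0.271×0.542) = e^(−0.1469) = 0.8634; e^(−k₂t) = e^(−1.626) = 0.1967.
C_S = 0.271×3.78/(3.00−0.271) × (0.8634−0.1967) = 0.3754×0.6667 = 0.2503 mol·L⁻¹.
C_R = C_{R0}e^(−k₁t) = 3.264 mol·L⁻¹, so C_T = C_{R0}−C_R−C_S = 0.2661 mol·L⁻¹; C_S/C_T = 0.940.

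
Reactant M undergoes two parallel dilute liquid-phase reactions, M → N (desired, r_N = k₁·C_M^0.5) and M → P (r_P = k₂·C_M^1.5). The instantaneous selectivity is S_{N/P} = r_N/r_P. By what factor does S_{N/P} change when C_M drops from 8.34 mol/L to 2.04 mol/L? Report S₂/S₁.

4.09

S_{N/P} = (k₁/k₂)·C_M⁻¹, so S₂/S₁ = (C_{M,2}/C_{M,1})⁻¹.
= 8.34/2.04 = 4.09.
Selectivity toward N rises as C_M falls — low-concentration operation is favoured.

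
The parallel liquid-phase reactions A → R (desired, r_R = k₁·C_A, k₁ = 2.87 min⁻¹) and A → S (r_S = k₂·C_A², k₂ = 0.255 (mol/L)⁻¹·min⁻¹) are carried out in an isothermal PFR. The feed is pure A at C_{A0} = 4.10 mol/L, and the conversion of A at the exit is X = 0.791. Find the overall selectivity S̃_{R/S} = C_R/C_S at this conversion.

C_A = C_{A0}(1−X) = 0.8569 mol/L.
Along a PFR/batch, dC_R/dC_A = −r_R/(r_R+r_S) = −k₁/(k₁+k₂·C_A).
Integrating from C_{A0} to C_A: C_R = (2.87/0.255)·ln[(2.87+0.255·4.10)/(2.87+0.255·0.857)] = 11.25·ln(3.915/3.089) = 2.670 mol/L.
C_S = (C_{A0}−C_A)−C_R = 0.5728 mol/L; S̃_{R/S} = 2.670/0.5728 = 4.66.

4.66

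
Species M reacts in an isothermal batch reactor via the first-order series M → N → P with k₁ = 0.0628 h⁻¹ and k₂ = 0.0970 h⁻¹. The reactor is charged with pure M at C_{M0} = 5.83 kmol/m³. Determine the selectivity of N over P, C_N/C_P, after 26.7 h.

The intermediate concentration in a first-order A→B→C sequence is C_N = k₁C_{M0}(e^(−k₁t) − e^(−k₂t))/(k₂−k₁).
e^(−k₁t) = e^(−0.0628×26.7) = e^(−1.677) = 0.1870; e^(−k₂t) = e^(−2.590) = 0.07503.
C_N = 0.0628×5.83/(0.0970−0.0628) × (0.1870−0.07503) = 10.71×0.1120 = 1.198 kmol/m³.
C_M = C_{M0}e^(−k₁t) = 1.090 kmol/m³, so C_P = C_{M0}−C_M−C_N = 3.541 kmol/m³; C_N/C_P = 0.338.

0.338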